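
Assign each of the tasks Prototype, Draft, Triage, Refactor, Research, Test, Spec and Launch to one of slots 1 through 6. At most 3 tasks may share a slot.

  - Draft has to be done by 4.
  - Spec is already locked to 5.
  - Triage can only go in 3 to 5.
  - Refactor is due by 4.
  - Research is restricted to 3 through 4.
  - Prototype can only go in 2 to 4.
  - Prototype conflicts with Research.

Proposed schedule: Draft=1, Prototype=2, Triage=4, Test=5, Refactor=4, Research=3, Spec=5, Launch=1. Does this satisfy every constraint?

Yes

At most 3 tasks may share a slot — holds.
Research is restricted to 3 through 4 — holds.
Draft has to be done by 4 — holds.
Triage can only go in 3 to 5 — holds.
Refactor is due by 4 — holds.
Prototype can only go in 2 to 4 — holds.
Spec is already locked to 5 — holds.
Prototype conflicts with Research — holds.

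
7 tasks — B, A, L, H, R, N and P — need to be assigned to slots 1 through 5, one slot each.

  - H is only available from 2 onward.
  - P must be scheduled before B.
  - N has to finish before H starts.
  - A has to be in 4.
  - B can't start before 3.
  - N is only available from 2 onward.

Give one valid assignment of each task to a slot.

H=3; A=4; P=1; B=3; R=1; L=1; N=2

Checking: N(2) before H(3); P(1) before B(3); N=2 in [2,5]; H=3 in [2,5]; A=4 in [4,4]; B=3 in [3,5].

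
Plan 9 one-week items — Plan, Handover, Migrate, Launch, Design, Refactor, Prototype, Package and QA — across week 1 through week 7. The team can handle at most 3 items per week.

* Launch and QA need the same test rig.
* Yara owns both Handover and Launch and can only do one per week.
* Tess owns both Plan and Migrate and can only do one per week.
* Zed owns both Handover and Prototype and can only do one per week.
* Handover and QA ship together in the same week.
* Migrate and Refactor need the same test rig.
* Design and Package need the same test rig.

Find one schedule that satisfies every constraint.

Refactor in week 3; Package in week 3; Handover in week 1; Plan in week 1; Design in week 2; Prototype in week 3; QA in week 1; Launch in week 2; Migrate in week 2

Checking: Migrate(week 2) != Refactor(week 3); Design(week 2) != Package(week 3); Handover(week 1) != Prototype(week 3); Launch(week 2) != QA(week 1); Handover(week 1) != Launch(week 2); Plan(week 1) != Migrate(week 2); Handover = QA = week 1; max 3 per week (cap 3).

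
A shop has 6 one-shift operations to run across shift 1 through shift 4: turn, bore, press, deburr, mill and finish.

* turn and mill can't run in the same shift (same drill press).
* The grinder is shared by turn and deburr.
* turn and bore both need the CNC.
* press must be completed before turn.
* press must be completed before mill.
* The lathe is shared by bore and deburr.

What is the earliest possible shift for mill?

Precedence pushes mill to at least shift 2.
mill at shift 2 is achievable: press in shift 1; mill in shift 2; deburr in shift 2; turn in shift 3; bore in shift 1; finish in shift 1.

shift 2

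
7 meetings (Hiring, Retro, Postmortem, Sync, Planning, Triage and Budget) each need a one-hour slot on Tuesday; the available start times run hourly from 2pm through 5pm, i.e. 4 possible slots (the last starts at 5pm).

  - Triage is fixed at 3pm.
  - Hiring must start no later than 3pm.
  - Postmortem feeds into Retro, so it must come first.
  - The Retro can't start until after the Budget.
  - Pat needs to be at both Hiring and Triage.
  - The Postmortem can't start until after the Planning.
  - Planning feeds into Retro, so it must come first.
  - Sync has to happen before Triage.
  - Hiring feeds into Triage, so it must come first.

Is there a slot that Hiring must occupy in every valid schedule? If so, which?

Hiring's window is 2pm–3pm.
Triage is fixed at 3pm, and Hiring can't share a slot with Triage.
So Hiring must be 2pm.

2pm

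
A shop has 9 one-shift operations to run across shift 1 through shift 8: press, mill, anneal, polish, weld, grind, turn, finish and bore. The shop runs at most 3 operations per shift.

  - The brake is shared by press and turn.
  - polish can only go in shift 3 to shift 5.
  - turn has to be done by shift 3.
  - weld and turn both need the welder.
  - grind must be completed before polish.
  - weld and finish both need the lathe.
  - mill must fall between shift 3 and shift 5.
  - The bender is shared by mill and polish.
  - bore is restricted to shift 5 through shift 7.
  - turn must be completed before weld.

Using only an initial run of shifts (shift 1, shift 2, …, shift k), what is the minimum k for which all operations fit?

The precedence chain requires at least 2 distinct shifts.
With at most 3 per shift and 9 operations, at least 3 shifts are needed.
bore can't be placed before shift 5, so the schedule must run through at least shift 5.
5 works (last occupied shift: shift 5): for example grind in shift 1; bore in shift 5; mill in shift 4; finish in shift 3; turn in shift 1; anneal in shift 1; weld in shift 2; polish in shift 3; press in shift 2.

5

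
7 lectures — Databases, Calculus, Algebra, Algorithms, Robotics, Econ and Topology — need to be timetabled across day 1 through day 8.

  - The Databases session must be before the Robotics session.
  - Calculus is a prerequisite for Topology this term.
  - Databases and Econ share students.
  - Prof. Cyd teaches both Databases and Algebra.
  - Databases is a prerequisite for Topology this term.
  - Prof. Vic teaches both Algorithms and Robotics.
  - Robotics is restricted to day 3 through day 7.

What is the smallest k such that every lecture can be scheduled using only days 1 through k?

3 days

The precedence chain requires at least 2 distinct days.
Robotics can't be placed before day 3, so the schedule must run through at least day 3.
3 works (last occupied day: day 3): for example Databases -> day 1; Econ -> day 2; Topology -> day 2; Calculus -> day 1; Algorithms -> day 1; Algebra -> day 2; Robotics -> day 3.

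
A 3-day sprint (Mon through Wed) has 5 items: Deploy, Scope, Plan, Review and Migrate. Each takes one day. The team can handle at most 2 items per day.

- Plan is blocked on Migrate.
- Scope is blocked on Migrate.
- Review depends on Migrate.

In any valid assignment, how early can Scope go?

Precedence pushes Scope to at least Tue.
Scope at Tue is achievable: Scope -> Tue; Plan -> Tue; Deploy -> Mon; Migrate -> Mon; Review -> Wed.

Tue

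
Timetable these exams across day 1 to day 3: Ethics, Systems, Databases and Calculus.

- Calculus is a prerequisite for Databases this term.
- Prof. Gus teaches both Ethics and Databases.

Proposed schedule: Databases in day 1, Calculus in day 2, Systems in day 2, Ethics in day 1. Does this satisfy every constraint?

Prof. Gus teaches both Ethics and Databases — violated.
Calculus is a prerequisite for Databases this term — violated.

No. Prof. Gus teaches both Ethics and Databases is not satisfied.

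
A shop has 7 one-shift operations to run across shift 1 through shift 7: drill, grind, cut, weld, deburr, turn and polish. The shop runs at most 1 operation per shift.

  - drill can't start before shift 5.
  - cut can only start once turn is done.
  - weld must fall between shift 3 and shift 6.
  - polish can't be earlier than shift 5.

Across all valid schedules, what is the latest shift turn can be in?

Downstream work caps turn at shift 6.
turn at shift 4 is achievable: drill in shift 5; polish in shift 6; deburr in shift 2; cut in shift 7; turn in shift 4; grind in shift 1; weld in shift 3.
Nothing later works — the capacity limit rule out every shift after shift 4.

shift 4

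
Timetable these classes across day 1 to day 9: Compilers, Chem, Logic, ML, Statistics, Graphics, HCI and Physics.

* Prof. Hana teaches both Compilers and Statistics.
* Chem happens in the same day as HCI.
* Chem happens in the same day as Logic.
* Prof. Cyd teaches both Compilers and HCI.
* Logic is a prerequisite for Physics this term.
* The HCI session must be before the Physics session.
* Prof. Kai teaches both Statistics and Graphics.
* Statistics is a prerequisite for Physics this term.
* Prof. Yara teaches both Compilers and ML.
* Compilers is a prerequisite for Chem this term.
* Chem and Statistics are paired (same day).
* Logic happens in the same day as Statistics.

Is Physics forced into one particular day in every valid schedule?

Physics can be day 3 (e.g. ML=day 2; Chem=day 2; Physics=day 3; Statistics=day 2; Compilers=day 1; HCI=day 2; Logic=day 2; Graphics=day 1) or day 4 (e.g. Compilers -> day 1; ML -> day 2; Graphics -> day 1; Chem -> day 2; Physics -> day 4; Statistics -> day 2; HCI -> day 2; Logic -> day 2).

No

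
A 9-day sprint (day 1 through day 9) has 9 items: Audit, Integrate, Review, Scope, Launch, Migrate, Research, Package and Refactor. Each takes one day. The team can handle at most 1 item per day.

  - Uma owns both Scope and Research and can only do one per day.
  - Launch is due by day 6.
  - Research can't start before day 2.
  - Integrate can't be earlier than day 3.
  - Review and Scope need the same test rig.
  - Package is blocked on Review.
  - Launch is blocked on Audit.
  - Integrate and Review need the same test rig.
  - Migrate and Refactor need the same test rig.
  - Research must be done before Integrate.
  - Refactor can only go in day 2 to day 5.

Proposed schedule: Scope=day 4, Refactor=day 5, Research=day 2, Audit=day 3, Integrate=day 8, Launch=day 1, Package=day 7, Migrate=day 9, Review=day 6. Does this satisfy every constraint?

Migrate and Refactor need the same test rig — holds.
Review and Scope need the same test rig — holds.
Integrate and Review need the same test rig — holds.
Integrate can't be earlier than day 3 — holds.
Research can't start before day 2 — holds.
Launch is blocked on Audit — violated.
Research must be done before Integrate — holds.
Refactor can only go in day 2 to day 5 — holds.
Uma owns both Scope and Research and can only do one per day — holds.
Package is blocked on Review — holds.
Launch is due by day 6 — holds.
The team can handle at most 1 item per day — holds.

No — it violates: Launch is blocked on Audit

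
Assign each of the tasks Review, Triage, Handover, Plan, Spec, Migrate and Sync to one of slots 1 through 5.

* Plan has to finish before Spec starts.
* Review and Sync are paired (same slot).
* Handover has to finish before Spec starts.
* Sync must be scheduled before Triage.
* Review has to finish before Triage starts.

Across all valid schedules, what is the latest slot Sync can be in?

4

Downstream work caps Sync at 4.
Sync at 4 is achievable: Review in 4; Handover in 1; Migrate in 1; Triage in 5; Spec in 2; Plan in 1; Sync in 4.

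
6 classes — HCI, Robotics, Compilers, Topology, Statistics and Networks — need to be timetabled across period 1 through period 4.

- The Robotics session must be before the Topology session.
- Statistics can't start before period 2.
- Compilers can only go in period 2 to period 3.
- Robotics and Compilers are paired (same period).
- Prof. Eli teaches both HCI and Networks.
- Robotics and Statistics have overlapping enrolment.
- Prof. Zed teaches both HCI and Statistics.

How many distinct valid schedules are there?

54

Splitting on HCI: it can be period 1 (18), period 2 (15), period 3 (12), period 4 (9). Listing each branch's schedules as (Robotics, Compilers, Topology, Statistics, Networks) by period number:
HCI=period 1: (2,2,3,3,2) (2,2,3,3,3) (2,2,3,3,4) (2,2,3,4,2) (2,2,3,4,3) (2,2,3,4,4) (2,2,4,3,2) (2,2,4,3,3) (2,2,4,3,4) (2,2,4,4,2) (2,2,4,4,3) (2,2,4,4,4) (3,3,4,2,2) (3,3,4,2,3) (3,3,4,2,4) (3,3,4,4,2) (3,3,4,4,3) (3,3,4,4,4) — 18.
HCI=period 2: (2,2,3,3,1) (2,2,3,3,3) (2,2,3,3,4) (2,2,3,4,1) (2,2,3,4,3) (2,2,3,4,4) (2,2,4,3,1) (2,2,4,3,3) (2,2,4,3,4) (2,2,4,4,1) (2,2,4,4,3) (2,2,4,4,4) (3,3,4,4,1) (3,3,4,4,3) (3,3,4,4,4) — 15.
HCI=period 3: (2,2,3,4,1) (2,2,3,4,2) (2,2,3,4,4) (2,2,4,4,1) (2,2,4,4,2) (2,2,4,4,4) (3,3,4,2,1) (3,3,4,2,2) (3,3,4,2,4) (3,3,4,4,1) (3,3,4,4,2) (3,3,4,4,4) — 12.
HCI=period 4: (2,2,3,3,1) (2,2,3,3,2) (2,2,3,3,3) (2,2,4,3,1) (2,2,4,3,2) (2,2,4,3,3) (3,3,4,2,1) (3,3,4,2,2) (3,3,4,2,3) — 9.
Summing: 18 + 15 + 12 + 9 = 54.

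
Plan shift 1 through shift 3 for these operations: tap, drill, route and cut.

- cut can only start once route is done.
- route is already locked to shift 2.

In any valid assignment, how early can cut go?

Precedence pushes cut to at least shift 3.
cut at shift 3 is achievable: route -> shift 2; cut -> shift 3; tap -> shift 1; drill -> shift 1.

shift 3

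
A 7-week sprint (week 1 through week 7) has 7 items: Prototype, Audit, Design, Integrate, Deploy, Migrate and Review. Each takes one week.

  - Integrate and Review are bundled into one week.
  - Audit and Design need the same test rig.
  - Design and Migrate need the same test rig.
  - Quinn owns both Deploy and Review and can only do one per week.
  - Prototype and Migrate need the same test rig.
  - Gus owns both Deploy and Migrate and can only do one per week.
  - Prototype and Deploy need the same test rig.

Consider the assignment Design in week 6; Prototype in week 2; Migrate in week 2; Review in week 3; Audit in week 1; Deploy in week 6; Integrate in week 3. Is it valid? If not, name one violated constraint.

Design and Migrate need the same test rig — holds.
Prototype and Deploy need the same test rig — holds.
Prototype and Migrate need the same test rig — violated.
Quinn owns both Deploy and Review and can only do one per week — holds.
Gus owns both Deploy and Migrate and can only do one per week — holds.
Audit and Design need the same test rig — holds.
Integrate and Review are bundled into one week — holds.

No — it violates: Prototype and Migrate need the same test rig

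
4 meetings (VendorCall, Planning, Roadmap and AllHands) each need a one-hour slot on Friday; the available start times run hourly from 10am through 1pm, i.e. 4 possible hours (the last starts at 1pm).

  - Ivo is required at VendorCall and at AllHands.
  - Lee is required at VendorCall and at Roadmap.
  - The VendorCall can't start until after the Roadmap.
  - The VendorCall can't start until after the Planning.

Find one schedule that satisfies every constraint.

VendorCall -> 11am, Planning -> 10am, AllHands -> 10am, Roadmap -> 10am

Checking: Planning(10am) before VendorCall(11am); Roadmap(10am) before VendorCall(11am); VendorCall(11am) != Roadmap(10am); VendorCall(11am) != AllHands(10am).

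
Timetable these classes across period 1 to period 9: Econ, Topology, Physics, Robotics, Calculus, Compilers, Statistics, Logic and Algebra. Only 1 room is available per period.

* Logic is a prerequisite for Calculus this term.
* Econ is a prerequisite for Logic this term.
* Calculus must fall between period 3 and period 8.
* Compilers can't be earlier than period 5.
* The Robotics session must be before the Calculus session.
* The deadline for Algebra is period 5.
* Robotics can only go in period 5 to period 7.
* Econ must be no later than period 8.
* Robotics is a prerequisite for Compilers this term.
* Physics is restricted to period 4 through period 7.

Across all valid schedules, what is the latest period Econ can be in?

period 6

Econ's own window allows nothing later than period 8; downstream work caps Econ at period 6.
Econ at period 6 is achievable: Algebra=period 1; Logic=period 7; Statistics=period 3; Robotics=period 5; Compilers=period 9; Calculus=period 8; Econ=period 6; Physics=period 4; Topology=period 2.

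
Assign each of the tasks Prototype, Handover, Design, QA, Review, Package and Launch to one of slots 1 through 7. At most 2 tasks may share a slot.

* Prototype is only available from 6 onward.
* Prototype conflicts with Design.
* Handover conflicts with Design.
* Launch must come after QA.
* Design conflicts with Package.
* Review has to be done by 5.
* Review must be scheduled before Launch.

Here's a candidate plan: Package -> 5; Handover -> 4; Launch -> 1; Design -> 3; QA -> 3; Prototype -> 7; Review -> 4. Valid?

Invalid. Review must be scheduled before Launch.

Review must be scheduled before Launch — violated.
Review has to be done by 5 — holds.
Handover conflicts with Design — holds.
Prototype conflicts with Design — holds.
At most 2 tasks may share a slot — holds.
Launch must come after QA — violated.
Design conflicts with Package — holds.
Prototype is only available from 6 onward — holds.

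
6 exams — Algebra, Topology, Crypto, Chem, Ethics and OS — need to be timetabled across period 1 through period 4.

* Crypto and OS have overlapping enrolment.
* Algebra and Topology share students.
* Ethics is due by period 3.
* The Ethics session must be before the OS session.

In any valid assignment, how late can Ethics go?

Ethics's own window allows nothing later than period 3.
Ethics at period 3 is achievable: Chem -> period 1, OS -> period 4, Crypto -> period 1, Topology -> period 2, Algebra -> period 1, Ethics -> period 3.

period 3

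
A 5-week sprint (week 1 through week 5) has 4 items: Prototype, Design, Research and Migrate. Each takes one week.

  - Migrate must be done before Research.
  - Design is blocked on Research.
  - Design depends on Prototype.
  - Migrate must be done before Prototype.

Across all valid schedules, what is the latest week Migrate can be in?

Downstream work caps Migrate at week 3.
Migrate at week 3 is achievable: Research in week 4, Prototype in week 4, Migrate in week 3, Design in week 5.

week 3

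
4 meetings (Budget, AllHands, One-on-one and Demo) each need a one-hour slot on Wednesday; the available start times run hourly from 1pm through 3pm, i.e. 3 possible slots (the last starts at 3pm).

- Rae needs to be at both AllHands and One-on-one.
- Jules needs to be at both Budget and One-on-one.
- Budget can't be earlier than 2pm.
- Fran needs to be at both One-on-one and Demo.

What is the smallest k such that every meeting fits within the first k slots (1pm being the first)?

2

Budget can't be placed before 2pm — that is slot 2 counting from 1pm — so the schedule must run through at least 2 slots.
2 works (last occupied slot: 2pm): for example Demo in 2pm; AllHands in 2pm; One-on-one in 1pm; Budget in 2pm.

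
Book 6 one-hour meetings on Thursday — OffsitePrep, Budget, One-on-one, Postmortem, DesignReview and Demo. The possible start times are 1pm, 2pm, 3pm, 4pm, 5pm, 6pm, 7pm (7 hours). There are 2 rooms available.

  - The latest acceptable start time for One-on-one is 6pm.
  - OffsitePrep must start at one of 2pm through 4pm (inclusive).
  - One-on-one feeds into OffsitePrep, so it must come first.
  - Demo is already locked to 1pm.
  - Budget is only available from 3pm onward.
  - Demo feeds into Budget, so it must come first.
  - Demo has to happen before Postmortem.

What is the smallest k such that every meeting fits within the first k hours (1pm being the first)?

3

The precedence chain requires at least 2 distinct hours.
With at most 2 per hour and 6 meetings, at least 3 hours are needed.
Budget can't be placed before 3pm — that is hour 3 counting from 1pm — so the schedule must run through at least 3 hours.
3 works (last occupied hour: 3pm): for example Demo=1pm; DesignReview=3pm; OffsitePrep=2pm; One-on-one=1pm; Postmortem=2pm; Budget=3pm.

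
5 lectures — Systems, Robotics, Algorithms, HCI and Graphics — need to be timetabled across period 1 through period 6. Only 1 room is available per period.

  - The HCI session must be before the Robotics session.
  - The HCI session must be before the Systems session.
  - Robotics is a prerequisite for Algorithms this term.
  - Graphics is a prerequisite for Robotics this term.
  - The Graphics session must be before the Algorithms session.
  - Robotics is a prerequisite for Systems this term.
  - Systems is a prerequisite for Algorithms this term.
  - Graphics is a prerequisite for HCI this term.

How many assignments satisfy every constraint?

Splitting on Systems: it can be period 4 (2), period 5 (4). Listing each branch's schedules as (Robotics, Algorithms, HCI, Graphics) by period number:
Systems=period 4: (3,5,2,1) (3,6,2,1) — 2.
Systems=period 5: (3,6,2,1) (4,6,2,1) (4,6,3,1) (4,6,3,2) — 4.
Summing: 2 + 4 = 6.

6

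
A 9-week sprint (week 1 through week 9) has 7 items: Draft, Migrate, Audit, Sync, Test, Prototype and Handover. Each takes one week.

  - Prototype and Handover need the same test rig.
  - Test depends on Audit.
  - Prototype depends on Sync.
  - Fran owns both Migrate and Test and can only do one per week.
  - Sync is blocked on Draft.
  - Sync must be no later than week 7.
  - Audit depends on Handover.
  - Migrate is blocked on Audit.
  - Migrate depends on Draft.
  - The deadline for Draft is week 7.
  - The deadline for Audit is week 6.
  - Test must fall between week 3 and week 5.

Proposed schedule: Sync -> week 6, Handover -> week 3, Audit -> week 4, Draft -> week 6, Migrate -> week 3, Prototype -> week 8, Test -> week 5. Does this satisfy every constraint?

Sync is blocked on Draft — violated.
Prototype and Handover need the same test rig — holds.
Sync must be no later than week 7 — holds.
Test must fall between week 3 and week 5 — holds.
The deadline for Draft is week 7 — holds.
Migrate depends on Draft — violated.
Fran owns both Migrate and Test and can only do one per week — holds.
The deadline for Audit is week 6 — holds.
Prototype depends on Sync — holds.
Test depends on Audit — holds.
Migrate is blocked on Audit — violated.
Audit depends on Handover — holds.

No — it violates: Migrate depends on Draft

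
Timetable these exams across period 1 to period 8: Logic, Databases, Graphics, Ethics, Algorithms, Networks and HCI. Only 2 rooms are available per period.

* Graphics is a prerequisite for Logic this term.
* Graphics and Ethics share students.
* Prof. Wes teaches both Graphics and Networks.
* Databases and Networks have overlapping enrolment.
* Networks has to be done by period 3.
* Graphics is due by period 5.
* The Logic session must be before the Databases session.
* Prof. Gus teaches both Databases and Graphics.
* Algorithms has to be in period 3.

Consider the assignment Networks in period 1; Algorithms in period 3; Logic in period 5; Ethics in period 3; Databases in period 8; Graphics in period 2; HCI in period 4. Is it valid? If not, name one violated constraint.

Databases and Networks have overlapping enrolment — holds.
Graphics is due by period 5 — holds.
Algorithms has to be in period 3 — holds.
Prof. Gus teaches both Databases and Graphics — holds.
Prof. Wes teaches both Graphics and Networks — holds.
Only 2 rooms are available per period — holds.
The Logic session must be before the Databases session — holds.
Networks has to be done by period 3 — holds.
Graphics and Ethics share students — holds.
Graphics is a prerequisite for Logic this term — holds.

Yes, all constraints hold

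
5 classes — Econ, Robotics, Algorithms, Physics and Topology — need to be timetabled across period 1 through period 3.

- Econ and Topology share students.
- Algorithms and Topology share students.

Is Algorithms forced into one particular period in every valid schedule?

No

Algorithms can be period 1 (e.g. Algorithms in period 1, Physics in period 1, Robotics in period 1, Econ in period 1, Topology in period 2) or period 2 (e.g. Algorithms=period 2; Robotics=period 1; Econ=period 1; Physics=period 1; Topology=period 3).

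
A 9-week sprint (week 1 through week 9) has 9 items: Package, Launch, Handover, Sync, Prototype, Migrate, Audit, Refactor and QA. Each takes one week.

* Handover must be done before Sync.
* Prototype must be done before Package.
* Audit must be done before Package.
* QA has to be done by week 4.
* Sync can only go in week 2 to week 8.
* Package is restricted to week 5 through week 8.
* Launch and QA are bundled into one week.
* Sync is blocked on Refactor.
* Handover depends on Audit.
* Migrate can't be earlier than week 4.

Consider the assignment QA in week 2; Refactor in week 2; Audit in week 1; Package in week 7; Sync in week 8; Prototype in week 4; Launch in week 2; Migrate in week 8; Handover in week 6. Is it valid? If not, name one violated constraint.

Migrate can't be earlier than week 4 — holds.
Handover depends on Audit — holds.
QA has to be done by week 4 — holds.
Audit must be done before Package — holds.
Prototype must be done before Package — holds.
Launch and QA are bundled into one week — holds.
Sync can only go in week 2 to week 8 — holds.
Sync is blocked on Refactor — holds.
Package is restricted to week 5 through week 8 — holds.
Handover must be done before Sync — holds.

Valid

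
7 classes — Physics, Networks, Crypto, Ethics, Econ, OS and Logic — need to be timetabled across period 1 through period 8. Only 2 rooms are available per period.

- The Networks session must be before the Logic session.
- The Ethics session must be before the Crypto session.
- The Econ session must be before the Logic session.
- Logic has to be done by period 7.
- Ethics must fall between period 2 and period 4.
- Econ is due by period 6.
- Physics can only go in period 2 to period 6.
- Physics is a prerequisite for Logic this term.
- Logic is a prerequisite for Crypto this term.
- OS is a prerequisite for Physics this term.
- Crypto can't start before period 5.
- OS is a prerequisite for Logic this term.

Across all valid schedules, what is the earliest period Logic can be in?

period 3

Precedence pushes Logic to at least period 3; Logic's own window allows nothing later than period 7.
Logic at period 3 is achievable: Networks in period 2; Logic in period 3; OS in period 1; Physics in period 2; Ethics in period 3; Econ in period 1; Crypto in period 5.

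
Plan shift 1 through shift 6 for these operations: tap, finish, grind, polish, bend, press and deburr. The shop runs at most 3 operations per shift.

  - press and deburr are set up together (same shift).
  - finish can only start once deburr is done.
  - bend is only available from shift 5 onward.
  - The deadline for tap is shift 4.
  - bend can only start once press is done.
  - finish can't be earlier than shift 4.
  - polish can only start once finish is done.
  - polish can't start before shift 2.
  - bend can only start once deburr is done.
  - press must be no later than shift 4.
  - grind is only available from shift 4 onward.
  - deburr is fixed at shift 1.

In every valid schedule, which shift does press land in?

shift 1

Press's own window allows nothing later than shift 4; press must be in the same shift as deburr, which can't be after shift 1, so press is at most shift 1.
So press is pinned to shift 1.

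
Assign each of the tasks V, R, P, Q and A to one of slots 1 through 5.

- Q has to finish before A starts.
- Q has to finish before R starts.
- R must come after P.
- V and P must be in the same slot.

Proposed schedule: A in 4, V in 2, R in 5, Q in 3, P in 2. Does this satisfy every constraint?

Q has to finish before R starts — holds.
V and P must be in the same slot — holds.
R must come after P — holds.
Q has to finish before A starts — holds.

Valid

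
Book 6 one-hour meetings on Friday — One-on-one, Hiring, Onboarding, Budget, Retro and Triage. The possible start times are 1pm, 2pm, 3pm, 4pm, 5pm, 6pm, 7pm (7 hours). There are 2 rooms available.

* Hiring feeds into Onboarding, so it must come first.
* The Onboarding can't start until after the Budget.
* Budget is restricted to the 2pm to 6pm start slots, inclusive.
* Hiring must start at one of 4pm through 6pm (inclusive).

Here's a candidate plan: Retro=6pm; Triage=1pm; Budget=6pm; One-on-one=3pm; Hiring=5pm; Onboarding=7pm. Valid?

Budget is restricted to the 2pm to 6pm start slots, inclusive — holds.
The Onboarding can't start until after the Budget — holds.
There are 2 rooms available — holds.
Hiring feeds into Onboarding, so it must come first — holds.
Hiring must start at one of 4pm through 6pm (inclusive) — holds.

Yes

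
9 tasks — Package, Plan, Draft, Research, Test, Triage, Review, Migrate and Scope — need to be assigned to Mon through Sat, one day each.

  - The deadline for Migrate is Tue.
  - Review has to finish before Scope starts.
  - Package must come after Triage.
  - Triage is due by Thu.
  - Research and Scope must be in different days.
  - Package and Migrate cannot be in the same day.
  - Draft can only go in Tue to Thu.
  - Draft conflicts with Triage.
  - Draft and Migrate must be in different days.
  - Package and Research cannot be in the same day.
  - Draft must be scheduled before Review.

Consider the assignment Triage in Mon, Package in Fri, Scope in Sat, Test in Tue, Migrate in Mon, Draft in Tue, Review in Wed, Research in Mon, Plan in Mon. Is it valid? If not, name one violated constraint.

Draft and Migrate must be in different days — holds.
Draft can only go in Tue to Thu — holds.
Triage is due by Thu — holds.
Draft must be scheduled before Review — holds.
Draft conflicts with Triage — holds.
Research and Scope must be in different days — holds.
The deadline for Migrate is Tue — holds.
Review has to finish before Scope starts — holds.
Package and Research cannot be in the same day — holds.
Package must come after Triage — holds.
Package and Migrate cannot be in the same day — holds.

Valid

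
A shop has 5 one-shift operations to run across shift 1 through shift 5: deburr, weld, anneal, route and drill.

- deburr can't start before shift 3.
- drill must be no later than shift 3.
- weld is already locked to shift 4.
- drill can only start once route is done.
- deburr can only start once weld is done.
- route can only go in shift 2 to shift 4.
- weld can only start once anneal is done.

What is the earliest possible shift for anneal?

shift 1

Downstream work caps anneal at shift 3.
anneal at shift 1 is achievable: weld=shift 4, route=shift 2, drill=shift 3, anneal=shift 1, deburr=shift 5.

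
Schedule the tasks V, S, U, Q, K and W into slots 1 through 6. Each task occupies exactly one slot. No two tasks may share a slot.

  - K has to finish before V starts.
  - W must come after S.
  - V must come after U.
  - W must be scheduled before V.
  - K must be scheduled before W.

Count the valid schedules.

Splitting on V: it can be 5 (8), 6 (40). Listing each branch's schedules as (S, U, Q, K, W):
V=5: (1,2,6,3,4) (1,3,6,2,4) (1,4,6,2,3) (2,1,6,3,4) (2,3,6,1,4) (2,4,6,1,3) (3,1,6,2,4) (3,2,6,1,4) — 8.
V=6: (1,2,3,4,5) (1,2,4,3,5) (1,2,5,3,4) (1,3,2,4,5) (1,3,4,2,5) (1,3,5,2,4) (1,4,2,3,5) (1,4,3,2,5) (1,4,5,2,3) (1,5,2,3,4) (1,5,3,2,4) (1,5,4,2,3) (2,1,3,4,5) (2,1,4,3,5) (2,1,5,3,4) (2,3,1,4,5) (2,3,4,1,5) (2,3,5,1,4) (2,4,1,3,5) (2,4,3,1,5) (2,4,5,1,3) (2,5,1,3,4) (2,5,3,1,4) (2,5,4,1,3) (3,1,2,4,5) (3,1,4,2,5) (3,1,5,2,4) (3,2,1,4,5) (3,2,4,1,5) (3,2,5,1,4) (3,4,1,2,5) (3,4,2,1,5) (3,5,1,2,4) (3,5,2,1,4) (4,1,2,3,5) (4,1,3,2,5) (4,2,1,3,5) (4,2,3,1,5) (4,3,1,2,5) (4,3,2,1,5) — 40.
Summing: 8 + 40 = 48.

48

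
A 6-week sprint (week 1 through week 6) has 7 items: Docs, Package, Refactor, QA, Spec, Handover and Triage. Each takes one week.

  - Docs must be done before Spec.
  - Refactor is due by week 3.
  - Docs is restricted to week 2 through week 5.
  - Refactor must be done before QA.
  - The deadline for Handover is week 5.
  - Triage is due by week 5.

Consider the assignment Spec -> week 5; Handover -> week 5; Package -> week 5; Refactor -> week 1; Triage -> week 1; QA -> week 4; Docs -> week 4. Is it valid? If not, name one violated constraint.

Valid

Docs must be done before Spec — holds.
The deadline for Handover is week 5 — holds.
Triage is due by week 5 — holds.
Docs is restricted to week 2 through week 5 — holds.
Refactor must be done before QA — holds.
Refactor is due by week 3 — holds.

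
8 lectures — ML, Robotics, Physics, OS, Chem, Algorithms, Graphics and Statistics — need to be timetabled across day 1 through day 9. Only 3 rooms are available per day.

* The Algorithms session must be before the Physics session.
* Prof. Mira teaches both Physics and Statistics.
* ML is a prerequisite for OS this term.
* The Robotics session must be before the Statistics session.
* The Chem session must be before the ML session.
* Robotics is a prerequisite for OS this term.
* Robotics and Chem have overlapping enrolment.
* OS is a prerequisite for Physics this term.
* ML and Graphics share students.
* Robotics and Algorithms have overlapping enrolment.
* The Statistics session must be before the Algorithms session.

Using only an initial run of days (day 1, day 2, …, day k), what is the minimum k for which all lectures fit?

The precedence chain requires at least 4 distinct days.
With at most 3 per day and 8 lectures, at least 3 days are needed.
Could 4 days be enough, i.e. nothing placed later than day 4? No: Physics must come after OS (at day 1 or later) → {day 2, day 3, day 4}; OS must come before Physics (at day 4 or earlier) → {day 1, day 2, day 3}; Algorithms must come after Statistics (at day 1 or later) → {day 2, day 3, day 4}; Statistics must come before Algorithms (at day 4 or earlier) → {day 1, day 2, day 3}; OS must come after ML (at day 1 or later) → {day 2, day 3}; ML must come before OS (at day 3 or earlier) → {day 1, day 2}; Physics must come after Algorithms (at day 2 or later) → {day 3, day 4}; Algorithms must come before Physics (at day 4 or earlier) → {day 2, day 3}; Statistics must come after Robotics (at day 1 or later) → {day 2, day 3}; Robotics must come before Statistics (at day 3 or earlier) → {day 1, day 2}; ML must come after Chem (at day 1 or later) → {day 2}; Chem must come before ML (at day 2 or earlier) → {day 1}; Robotics can't share with Chem (day 1) → {day 2}; Algorithms must come after Statistics (at day 2 or later) → {day 3}; Statistics must come before Algorithms (at day 3 or earlier) → {day 2}; Statistics must come after Robotics (at day 2 or later) → nothing is left.
So 4 days is not enough.
5 works (last occupied day: day 5): for example Statistics in day 3, Chem in day 1, Robotics in day 2, OS in day 3, Physics in day 5, Graphics in day 1, ML in day 2, Algorithms in day 4.

5 days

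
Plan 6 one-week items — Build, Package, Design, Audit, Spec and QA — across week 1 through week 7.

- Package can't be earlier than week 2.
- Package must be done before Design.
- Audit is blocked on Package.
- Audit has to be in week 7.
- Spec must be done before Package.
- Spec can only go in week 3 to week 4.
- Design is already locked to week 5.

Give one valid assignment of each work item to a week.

Spec=week 3; Design=week 5; QA=week 1; Audit=week 7; Package=week 4; Build=week 1

Checking: Spec(week 3) before Package(week 4); Package(week 4) before Design(week 5); Package(week 4) before Audit(week 7); Spec=week 3 in [week 3,week 4]; Design=week 5 in [week 5,week 5]; Audit=week 7 in [week 7,week 7]; Package=week 4 in [week 2,week 7].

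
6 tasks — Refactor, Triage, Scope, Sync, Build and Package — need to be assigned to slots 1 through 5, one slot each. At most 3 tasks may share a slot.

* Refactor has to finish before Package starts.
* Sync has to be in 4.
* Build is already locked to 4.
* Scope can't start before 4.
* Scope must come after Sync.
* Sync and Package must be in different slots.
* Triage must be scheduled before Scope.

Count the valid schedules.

27

Splitting on Refactor: it can be 1 (12), 2 (8), 3 (4), 4 (3). Listing each branch's schedules as (Triage, Scope, Sync, Build, Package):
Refactor=1: (1,5,4,4,2) (1,5,4,4,3) (1,5,4,4,5) (2,5,4,4,2) (2,5,4,4,3) (2,5,4,4,5) (3,5,4,4,2) (3,5,4,4,3) (3,5,4,4,5) (4,5,4,4,2) (4,5,4,4,3) (4,5,4,4,5) — 12.
Refactor=2: (1,5,4,4,3) (1,5,4,4,5) (2,5,4,4,3) (2,5,4,4,5) (3,5,4,4,3) (3,5,4,4,5) (4,5,4,4,3) (4,5,4,4,5) — 8.
Refactor=3: (1,5,4,4,5) (2,5,4,4,5) (3,5,4,4,5) (4,5,4,4,5) — 4.
Refactor=4: (1,5,4,4,5) (2,5,4,4,5) (3,5,4,4,5) — 3.
Summing: 12 + 8 + 4 + 3 = 27.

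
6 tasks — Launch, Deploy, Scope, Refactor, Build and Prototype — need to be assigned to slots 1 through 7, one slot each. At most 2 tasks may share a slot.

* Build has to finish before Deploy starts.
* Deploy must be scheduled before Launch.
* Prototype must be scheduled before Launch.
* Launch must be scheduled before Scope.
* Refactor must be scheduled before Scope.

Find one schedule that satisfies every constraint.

Prototype -> 2; Build -> 1; Refactor -> 1; Scope -> 4; Deploy -> 2; Launch -> 3

Checking: Deploy(2) before Launch(3); Refactor(1) before Scope(4); Prototype(2) before Launch(3); Launch(3) before Scope(4); Build(1) before Deploy(2); max 2 per slot (cap 2).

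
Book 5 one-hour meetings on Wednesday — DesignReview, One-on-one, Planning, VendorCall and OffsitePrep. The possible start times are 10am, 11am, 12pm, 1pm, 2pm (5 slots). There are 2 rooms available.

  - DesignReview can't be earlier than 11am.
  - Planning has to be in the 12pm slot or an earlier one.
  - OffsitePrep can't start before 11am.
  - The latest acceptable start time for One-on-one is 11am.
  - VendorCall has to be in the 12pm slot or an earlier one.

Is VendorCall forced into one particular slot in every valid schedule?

VendorCall can be 10am (e.g. DesignReview=11am; Planning=11am; VendorCall=10am; One-on-one=10am; OffsitePrep=12pm) or 11am (e.g. Planning=10am, One-on-one=10am, OffsitePrep=12pm, DesignReview=11am, VendorCall=11am).

No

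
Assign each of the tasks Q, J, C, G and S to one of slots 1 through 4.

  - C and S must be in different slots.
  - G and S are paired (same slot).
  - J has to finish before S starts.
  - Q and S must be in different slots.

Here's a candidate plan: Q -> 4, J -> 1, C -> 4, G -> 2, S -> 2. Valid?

Valid

C and S must be in different slots — holds.
Q and S must be in different slots — holds.
J has to finish before S starts — holds.
G and S are paired (same slot) — holds.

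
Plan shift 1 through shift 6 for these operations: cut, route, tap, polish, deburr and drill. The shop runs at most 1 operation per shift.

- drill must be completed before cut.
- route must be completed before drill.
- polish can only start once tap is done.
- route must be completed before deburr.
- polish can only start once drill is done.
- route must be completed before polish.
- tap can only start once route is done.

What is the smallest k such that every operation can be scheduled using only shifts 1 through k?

6

The precedence chain requires at least 3 distinct shifts.
With at most 1 per shift and 6 operations, at least 6 shifts are needed.
6 works (last occupied shift: shift 6): for example polish=shift 4, deburr=shift 6, route=shift 1, tap=shift 3, drill=shift 2, cut=shift 5.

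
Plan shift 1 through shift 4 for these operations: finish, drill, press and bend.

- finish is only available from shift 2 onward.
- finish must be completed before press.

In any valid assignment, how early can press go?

shift 3

Precedence pushes press to at least shift 3.
press at shift 3 is achievable: bend=shift 1; drill=shift 1; press=shift 3; finish=shift 2.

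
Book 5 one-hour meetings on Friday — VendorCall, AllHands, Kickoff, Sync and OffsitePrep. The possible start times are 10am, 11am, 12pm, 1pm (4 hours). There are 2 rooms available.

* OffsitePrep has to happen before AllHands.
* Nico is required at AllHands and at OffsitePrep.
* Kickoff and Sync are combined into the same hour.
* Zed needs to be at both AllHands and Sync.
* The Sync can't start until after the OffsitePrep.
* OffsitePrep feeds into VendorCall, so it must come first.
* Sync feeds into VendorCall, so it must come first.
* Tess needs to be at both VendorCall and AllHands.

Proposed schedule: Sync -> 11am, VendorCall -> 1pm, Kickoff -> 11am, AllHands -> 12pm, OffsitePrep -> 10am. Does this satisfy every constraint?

Yes

Nico is required at AllHands and at OffsitePrep — holds.
Kickoff and Sync are combined into the same hour — holds.
Sync feeds into VendorCall, so it must come first — holds.
OffsitePrep has to happen before AllHands — holds.
The Sync can't start until after the OffsitePrep — holds.
OffsitePrep feeds into VendorCall, so it must come first — holds.
There are 2 rooms available — holds.
Tess needs to be at both VendorCall and AllHands — holds.
Zed needs to be at both AllHands and Sync — holds.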